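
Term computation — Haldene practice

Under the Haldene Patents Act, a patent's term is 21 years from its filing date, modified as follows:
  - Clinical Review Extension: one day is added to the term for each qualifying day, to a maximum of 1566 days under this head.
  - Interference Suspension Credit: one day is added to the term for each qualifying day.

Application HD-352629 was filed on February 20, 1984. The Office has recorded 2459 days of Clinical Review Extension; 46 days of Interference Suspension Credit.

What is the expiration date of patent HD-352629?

Base term: filing date + 21 years → 20 February 2005.
Clinical Review Extension: 2459 days claimed exceeds the 1566-day cap, so +1566 days → 5 June 2009.
Interference Suspension Credit: +46 days → 21 July 2009.

2009-07-21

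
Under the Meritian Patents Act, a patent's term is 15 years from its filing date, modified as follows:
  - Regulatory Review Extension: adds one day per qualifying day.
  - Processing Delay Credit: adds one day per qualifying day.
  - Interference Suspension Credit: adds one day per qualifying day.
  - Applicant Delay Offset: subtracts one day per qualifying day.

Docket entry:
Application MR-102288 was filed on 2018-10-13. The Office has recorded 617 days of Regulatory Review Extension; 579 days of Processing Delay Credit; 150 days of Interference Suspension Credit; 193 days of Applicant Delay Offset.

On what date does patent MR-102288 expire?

Base term: filing date + 15 years → 13 October 2033.
Regulatory Review Extension: +617 days → 22 June 2035.
Processing Delay Credit: +579 days → 21 January 2037.
Interference Suspension Credit: +150 days → 20 June 2037.
Applicant Delay Offset: −193 days → 9 December 2036.

December 9, 2036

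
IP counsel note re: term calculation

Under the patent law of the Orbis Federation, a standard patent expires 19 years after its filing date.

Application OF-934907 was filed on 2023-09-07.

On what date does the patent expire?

September 7, 2042

Filing date + 19 years → 7 September 2042.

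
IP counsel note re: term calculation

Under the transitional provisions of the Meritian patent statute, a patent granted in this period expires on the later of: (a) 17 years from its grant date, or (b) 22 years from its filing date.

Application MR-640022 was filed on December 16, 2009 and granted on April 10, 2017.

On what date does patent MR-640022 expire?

April 10, 2034

(a) grant + 17 years → 10 April 2034.
(b) filing + 22 years → 16 December 2031.
Later of the two: 10 April 2034.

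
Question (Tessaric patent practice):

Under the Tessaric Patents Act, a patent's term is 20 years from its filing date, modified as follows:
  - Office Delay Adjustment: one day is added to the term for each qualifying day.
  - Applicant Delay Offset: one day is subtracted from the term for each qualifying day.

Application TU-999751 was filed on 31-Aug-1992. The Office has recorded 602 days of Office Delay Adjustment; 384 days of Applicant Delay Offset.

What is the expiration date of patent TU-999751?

April 6, 2013

Base term: filing date + 20 years → 31 August 2012.
Office Delay Adjustment: +602 days → 25 April 2014.
Applicant Delay Offset: −384 days → 6 April 2013.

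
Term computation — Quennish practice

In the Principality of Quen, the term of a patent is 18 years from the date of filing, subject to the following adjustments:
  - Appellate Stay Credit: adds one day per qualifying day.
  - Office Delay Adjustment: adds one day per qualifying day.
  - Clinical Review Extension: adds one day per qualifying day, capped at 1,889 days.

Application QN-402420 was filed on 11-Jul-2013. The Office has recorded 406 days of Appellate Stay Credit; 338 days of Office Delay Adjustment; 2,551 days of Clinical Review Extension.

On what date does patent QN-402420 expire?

2038-09-25

Base term: filing date + 18 years → 11 July 2031.
Appellate Stay Credit: +406 days → 20 August 2032.
Office Delay Adjustment: +338 days → 24 July 2033.
Clinical Review Extension: 2551 days claimed exceeds the 1889-day cap, so +1889 days → 25 September 2038.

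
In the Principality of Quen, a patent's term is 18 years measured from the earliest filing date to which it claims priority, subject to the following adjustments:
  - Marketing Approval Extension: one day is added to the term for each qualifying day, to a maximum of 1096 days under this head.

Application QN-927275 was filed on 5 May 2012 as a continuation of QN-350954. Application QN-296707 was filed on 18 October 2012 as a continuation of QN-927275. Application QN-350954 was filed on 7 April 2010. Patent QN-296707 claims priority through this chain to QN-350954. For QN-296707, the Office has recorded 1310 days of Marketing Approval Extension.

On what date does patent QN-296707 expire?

2031-04-08

Earliest priority filing: 7 April 2010.
Base term: 7 April 2010 + 18 years → 7 April 2028.
Marketing Approval Extension: 1310 days claimed exceeds the 1096-day cap, so +1096 days → 8 April 2031.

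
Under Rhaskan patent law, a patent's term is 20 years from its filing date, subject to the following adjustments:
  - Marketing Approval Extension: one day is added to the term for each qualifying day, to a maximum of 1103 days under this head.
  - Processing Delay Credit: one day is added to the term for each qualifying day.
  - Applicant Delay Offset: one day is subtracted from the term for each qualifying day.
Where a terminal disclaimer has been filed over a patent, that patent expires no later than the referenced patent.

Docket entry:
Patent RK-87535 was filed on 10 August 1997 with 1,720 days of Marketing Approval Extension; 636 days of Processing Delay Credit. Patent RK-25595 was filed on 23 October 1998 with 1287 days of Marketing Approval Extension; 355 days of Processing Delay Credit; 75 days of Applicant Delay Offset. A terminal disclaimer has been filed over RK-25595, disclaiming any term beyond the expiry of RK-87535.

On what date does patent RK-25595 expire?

2022-05-15

Natural term of RK-25595:
  Base: filing + 20 years → 23 October 2018.
  Marketing Approval Extension: 1287 days claimed exceeds the 1103-day cap, so +1103 days → 30 October 2021.
  Processing Delay Credit: +355 days → 20 October 2022.
  Applicant Delay Offset: −75 days → 6 August 2022.
Expiry of referenced patent RK-87535:
  Base: filing + 20 years → 10 August 2017.
  Marketing Approval Extension: 1720 days claimed exceeds the 1103-day cap, so +1103 days → 17 August 2020.
  Processing Delay Credit: +636 days → 15 May 2022.
Terminal disclaimer: RK-25595 expires on the earlier of 6 August 2022 and 15 May 2022.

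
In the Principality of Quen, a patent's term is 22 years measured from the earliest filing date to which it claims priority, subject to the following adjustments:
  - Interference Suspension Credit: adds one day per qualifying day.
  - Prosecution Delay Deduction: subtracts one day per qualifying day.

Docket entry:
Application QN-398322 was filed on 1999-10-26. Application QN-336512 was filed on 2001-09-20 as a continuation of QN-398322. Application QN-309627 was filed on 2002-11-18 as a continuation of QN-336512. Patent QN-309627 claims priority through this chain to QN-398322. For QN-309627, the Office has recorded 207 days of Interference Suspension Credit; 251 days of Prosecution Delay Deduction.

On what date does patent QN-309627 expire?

September 12, 2021

Earliest priority filing: 26 October 1999.
Base term: 26 October 1999 + 22 years → 26 October 2021.
Interference Suspension Credit: +207 days → 21 May 2022.
Prosecution Delay Deduction: −251 days → 12 September 2021.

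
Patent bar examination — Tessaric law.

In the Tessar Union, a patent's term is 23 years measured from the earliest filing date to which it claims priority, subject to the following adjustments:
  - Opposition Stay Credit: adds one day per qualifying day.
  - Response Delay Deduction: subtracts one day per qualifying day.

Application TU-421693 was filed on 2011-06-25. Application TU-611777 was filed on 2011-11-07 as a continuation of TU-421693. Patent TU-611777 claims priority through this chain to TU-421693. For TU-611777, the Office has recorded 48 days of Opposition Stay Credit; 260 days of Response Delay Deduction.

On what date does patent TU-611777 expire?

Earliest priority filing: 25 June 2011.
Base term: 25 June 2011 + 23 years → 25 June 2034.
Opposition Stay Credit: +48 days → 12 August 2034.
Response Delay Deduction: −260 days → 25 November 2033.

November 25, 2033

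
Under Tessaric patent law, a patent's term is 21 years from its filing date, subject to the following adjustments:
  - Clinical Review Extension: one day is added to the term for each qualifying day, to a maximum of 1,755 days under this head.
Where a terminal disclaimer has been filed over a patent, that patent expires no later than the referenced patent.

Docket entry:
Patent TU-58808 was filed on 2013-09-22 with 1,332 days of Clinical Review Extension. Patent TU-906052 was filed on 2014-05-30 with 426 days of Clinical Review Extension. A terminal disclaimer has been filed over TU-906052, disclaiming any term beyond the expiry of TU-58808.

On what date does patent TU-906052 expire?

Natural term of TU-906052:
  Base: filing + 21 years → 30 May 2035.
  Clinical Review Extension: 426 days (within the 1755-day cap) → +426 days → 29 July 2036.
Expiry of referenced patent TU-58808:
  Base: filing + 21 years → 22 September 2034.
  Clinical Review Extension: 1332 days (within the 1755-day cap) → +1332 days → 16 May 2038.
Terminal disclaimer: TU-906052 expires on the earlier of 29 July 2036 and 16 May 2038.

2036-07-29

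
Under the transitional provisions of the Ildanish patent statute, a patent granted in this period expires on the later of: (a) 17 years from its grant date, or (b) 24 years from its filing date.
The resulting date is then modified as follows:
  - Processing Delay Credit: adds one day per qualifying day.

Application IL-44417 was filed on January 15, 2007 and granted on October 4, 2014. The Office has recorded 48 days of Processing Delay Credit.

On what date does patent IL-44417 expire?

(a) grant + 17 years → 4 October 2031.
(b) filing + 24 years → 15 January 2031.
Later of the two: 4 October 2031.
Processing Delay Credit: +48 days → 21 November 2031.

2031-11-21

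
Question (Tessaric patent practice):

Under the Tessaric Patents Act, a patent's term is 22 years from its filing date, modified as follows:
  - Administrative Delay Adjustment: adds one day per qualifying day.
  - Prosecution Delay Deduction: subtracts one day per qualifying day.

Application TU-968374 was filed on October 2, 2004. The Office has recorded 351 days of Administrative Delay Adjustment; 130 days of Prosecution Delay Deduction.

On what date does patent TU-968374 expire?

Base term: filing date + 22 years → 2 October 2026.
Administrative Delay Adjustment: +351 days → 18 September 2027.
Prosecution Delay Deduction: −130 days → 11 May 2027.

May 11, 2027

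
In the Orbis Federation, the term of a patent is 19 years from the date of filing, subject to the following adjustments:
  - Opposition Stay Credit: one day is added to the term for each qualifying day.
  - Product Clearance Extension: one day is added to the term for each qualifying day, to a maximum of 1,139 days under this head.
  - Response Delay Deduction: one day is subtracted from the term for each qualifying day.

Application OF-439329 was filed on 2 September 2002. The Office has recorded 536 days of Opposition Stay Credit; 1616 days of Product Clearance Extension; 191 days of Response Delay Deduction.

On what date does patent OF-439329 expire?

Base term: filing date + 19 years → 2 September 2021.
Opposition Stay Credit: +536 days → 20 February 2023.
Product Clearance Extension: 1616 days claimed exceeds the 1139-day cap, so +1139 days → 4 April 2026.
Response Delay Deduction: −191 days → 25 September 2025.

September 25, 2025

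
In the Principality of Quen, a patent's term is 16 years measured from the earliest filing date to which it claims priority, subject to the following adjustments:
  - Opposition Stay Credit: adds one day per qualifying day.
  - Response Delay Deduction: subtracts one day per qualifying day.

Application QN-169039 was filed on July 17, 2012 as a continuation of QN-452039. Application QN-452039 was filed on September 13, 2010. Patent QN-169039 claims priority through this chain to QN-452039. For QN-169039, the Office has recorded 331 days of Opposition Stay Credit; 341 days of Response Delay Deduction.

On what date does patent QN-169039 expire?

Earliest priority filing: 13 September 2010.
Base term: 13 September 2010 + 16 years → 13 September 2026.
Opposition Stay Credit: +331 days → 10 August 2027.
Response Delay Deduction: −341 days → 3 September 2026.

September 3, 2026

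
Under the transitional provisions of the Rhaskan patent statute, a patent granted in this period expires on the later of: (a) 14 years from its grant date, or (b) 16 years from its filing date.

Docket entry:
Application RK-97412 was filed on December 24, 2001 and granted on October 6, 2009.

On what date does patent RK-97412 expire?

(a) grant + 14 years → 6 October 2023.
(b) filing + 16 years → 24 December 2017.
Later of the two: 6 October 2023.

October 6, 2023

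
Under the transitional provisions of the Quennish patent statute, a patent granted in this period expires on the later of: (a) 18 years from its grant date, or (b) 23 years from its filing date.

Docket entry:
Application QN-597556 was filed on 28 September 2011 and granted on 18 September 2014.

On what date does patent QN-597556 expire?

2034-09-28

(a) grant + 18 years → 18 September 2032.
(b) filing + 23 years → 28 September 2034.
Later of the two: 28 September 2034.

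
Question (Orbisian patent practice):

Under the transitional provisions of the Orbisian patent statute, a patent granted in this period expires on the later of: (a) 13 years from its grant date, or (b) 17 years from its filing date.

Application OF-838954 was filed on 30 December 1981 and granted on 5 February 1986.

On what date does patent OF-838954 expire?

(a) grant + 13 years → 5 February 1999.
(b) filing + 17 years → 30 December 1998.
Later of the two: 5 February 1999.

February 5, 1999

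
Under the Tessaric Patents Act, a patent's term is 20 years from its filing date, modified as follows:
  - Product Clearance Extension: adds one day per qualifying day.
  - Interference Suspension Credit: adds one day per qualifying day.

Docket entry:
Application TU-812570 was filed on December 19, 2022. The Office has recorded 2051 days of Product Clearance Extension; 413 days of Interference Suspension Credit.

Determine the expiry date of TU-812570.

Base term: filing date + 20 years → 19 December 2042.
Product Clearance Extension: +2051 days → 31 July 2048.
Interference Suspension Credit: +413 days → 17 September 2049.

September 17, 2049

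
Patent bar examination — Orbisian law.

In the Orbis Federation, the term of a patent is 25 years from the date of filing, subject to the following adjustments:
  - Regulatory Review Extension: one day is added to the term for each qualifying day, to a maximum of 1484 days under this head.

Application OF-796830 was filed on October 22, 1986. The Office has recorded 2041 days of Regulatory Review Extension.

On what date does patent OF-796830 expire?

Base term: filing date + 25 years → 22 October 2011.
Regulatory Review Extension: 2041 days claimed exceeds the 1484-day cap, so +1484 days → 14 November 2015.

2015-11-14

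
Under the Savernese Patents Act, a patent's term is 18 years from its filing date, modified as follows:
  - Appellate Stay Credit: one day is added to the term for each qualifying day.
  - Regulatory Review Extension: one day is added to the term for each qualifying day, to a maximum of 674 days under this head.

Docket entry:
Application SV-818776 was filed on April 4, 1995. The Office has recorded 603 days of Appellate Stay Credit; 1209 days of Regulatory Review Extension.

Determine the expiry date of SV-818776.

2016-10-02

Base term: filing date + 18 years → 4 April 2013.
Appellate Stay Credit: +603 days → 28 November 2014.
Regulatory Review Extension: 1209 days claimed exceeds the 674-day cap, so +674 days → 2 October 2016.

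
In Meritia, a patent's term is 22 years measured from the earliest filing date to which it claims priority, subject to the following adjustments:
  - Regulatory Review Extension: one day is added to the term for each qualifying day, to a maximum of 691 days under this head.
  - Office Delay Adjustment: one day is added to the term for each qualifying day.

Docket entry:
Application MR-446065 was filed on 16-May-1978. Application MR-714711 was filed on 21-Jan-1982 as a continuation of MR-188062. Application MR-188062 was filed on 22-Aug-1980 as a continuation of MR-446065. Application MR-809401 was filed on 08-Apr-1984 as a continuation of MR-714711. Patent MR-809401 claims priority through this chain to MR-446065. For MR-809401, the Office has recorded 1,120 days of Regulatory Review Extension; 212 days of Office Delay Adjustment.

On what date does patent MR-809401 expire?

Earliest priority filing: 16 May 1978.
Base term: 16 May 1978 + 22 years → 16 May 2000.
Regulatory Review Extension: 1120 days claimed exceeds the 691-day cap, so +691 days → 7 April 2002.
Office Delay Adjustment: +212 days → 5 November 2002.

2002-11-05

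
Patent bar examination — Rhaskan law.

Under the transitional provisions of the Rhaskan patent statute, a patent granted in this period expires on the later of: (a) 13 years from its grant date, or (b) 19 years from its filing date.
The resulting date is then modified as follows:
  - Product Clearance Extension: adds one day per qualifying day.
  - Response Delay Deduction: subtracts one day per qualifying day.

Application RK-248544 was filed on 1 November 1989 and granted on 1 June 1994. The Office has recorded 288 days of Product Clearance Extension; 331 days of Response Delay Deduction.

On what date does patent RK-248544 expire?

2008-09-19

(a) grant + 13 years → 1 June 2007.
(b) filing + 19 years → 1 November 2008.
Later of the two: 1 November 2008.
Product Clearance Extension: +288 days → 16 August 2009.
Response Delay Deduction: −331 days → 19 September 2008.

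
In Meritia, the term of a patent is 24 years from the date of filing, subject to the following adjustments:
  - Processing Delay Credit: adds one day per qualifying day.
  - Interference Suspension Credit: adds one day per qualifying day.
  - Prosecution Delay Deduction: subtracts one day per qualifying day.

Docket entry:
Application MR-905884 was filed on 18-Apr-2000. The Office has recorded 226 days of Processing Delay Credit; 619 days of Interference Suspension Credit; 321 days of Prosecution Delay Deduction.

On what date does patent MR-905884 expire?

2025-09-24

Base term: filing date + 24 years → 18 April 2024.
Processing Delay Credit: +226 days → 30 November 2024.
Interference Suspension Credit: +619 days → 11 August 2026.
Prosecution Delay Deduction: −321 days → 24 September 2025.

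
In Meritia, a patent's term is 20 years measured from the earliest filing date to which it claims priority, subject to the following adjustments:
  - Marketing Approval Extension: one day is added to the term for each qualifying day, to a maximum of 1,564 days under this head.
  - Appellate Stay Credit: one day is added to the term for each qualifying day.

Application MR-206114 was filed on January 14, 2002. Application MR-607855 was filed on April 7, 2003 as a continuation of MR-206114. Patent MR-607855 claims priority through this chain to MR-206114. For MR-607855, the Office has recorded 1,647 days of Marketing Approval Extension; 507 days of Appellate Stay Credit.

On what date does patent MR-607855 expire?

Earliest priority filing: 14 January 2002.
Base term: 14 January 2002 + 20 years → 14 January 2022.
Marketing Approval Extension: 1647 days claimed exceeds the 1564-day cap, so +1564 days → 27 April 2026.
Appellate Stay Credit: +507 days → 16 September 2027.

September 16, 2027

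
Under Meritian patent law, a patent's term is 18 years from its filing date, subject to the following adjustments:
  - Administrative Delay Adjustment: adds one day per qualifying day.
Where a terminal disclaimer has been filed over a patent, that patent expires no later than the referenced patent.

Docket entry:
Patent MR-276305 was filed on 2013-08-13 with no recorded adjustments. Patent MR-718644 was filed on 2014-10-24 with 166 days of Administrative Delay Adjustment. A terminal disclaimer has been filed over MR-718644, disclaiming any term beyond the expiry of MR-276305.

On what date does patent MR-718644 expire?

2031-08-13

Natural term of MR-718644:
  Base: filing + 18 years → 24 October 2032.
  Administrative Delay Adjustment: +166 days → 8 April 2033.
Expiry of referenced patent MR-276305:
  Base: filing + 18 years → 13 August 2031.
Terminal disclaimer: MR-718644 expires on the earlier of 8 April 2033 and 13 August 2031.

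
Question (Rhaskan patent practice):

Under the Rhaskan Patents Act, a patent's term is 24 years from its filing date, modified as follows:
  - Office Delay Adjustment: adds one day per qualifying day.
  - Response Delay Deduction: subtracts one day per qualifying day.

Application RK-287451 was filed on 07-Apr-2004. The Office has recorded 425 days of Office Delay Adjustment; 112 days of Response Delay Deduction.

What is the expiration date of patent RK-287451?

February 14, 2029

Base term: filing date + 24 years → 7 April 2028.
Office Delay Adjustment: +425 days → 6 June 2029.
Response Delay Deduction: −112 days → 14 February 2029.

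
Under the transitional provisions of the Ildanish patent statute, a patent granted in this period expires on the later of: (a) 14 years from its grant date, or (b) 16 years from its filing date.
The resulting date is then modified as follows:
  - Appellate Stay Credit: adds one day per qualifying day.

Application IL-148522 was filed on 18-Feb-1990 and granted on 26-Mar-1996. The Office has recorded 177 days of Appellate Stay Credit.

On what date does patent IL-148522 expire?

September 19, 2010

(a) grant + 14 years → 26 March 2010.
(b) filing + 16 years → 18 February 2006.
Later of the two: 26 March 2010.
Appellate Stay Credit: +177 days → 19 September 2010.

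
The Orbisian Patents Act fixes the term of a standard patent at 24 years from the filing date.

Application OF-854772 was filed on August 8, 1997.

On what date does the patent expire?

Filing date + 24 years → 8 August 2021.

2021-08-08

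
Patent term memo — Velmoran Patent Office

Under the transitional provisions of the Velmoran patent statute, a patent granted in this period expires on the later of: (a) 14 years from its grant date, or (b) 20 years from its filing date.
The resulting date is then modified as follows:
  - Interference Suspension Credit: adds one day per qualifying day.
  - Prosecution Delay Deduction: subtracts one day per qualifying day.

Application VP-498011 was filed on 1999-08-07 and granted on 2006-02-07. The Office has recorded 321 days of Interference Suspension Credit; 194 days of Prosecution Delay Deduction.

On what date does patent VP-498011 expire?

2020-06-13

(a) grant + 14 years → 7 February 2020.
(b) filing + 20 years → 7 August 2019.
Later of the two: 7 February 2020.
Interference Suspension Credit: +321 days → 24 December 2020.
Prosecution Delay Deduction: −194 days → 13 June 2020.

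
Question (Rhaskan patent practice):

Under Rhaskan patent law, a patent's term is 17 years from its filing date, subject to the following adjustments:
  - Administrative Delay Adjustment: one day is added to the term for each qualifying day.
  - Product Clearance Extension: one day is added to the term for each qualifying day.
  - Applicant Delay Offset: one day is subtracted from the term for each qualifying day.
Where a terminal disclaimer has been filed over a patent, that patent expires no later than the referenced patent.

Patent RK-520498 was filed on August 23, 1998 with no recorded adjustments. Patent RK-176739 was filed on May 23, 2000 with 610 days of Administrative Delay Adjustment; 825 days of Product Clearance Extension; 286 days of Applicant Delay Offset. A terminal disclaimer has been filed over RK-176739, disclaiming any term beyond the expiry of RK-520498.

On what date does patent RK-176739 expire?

August 23, 2015

Natural term of RK-176739:
  Base: filing + 17 years → 23 May 2017.
  Administrative Delay Adjustment: +610 days → 23 January 2019.
  Product Clearance Extension: +825 days → 27 April 2021.
  Applicant Delay Offset: −286 days → 15 July 2020.
Expiry of referenced patent RK-520498:
  Base: filing + 17 years → 23 August 2015.
Terminal disclaimer: RK-176739 expires on the earlier of 15 July 2020 and 23 August 2015.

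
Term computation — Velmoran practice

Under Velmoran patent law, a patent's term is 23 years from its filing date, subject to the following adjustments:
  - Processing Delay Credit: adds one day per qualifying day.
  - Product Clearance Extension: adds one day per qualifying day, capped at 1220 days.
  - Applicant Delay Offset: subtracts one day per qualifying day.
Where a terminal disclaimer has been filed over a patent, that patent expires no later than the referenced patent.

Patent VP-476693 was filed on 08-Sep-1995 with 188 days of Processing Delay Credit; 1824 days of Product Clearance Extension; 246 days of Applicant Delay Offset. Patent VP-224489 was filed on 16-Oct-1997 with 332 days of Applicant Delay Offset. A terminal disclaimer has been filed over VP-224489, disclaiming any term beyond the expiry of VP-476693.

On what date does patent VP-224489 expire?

2019-11-19

Natural term of VP-224489:
  Base: filing + 23 years → 16 October 2020.
  Applicant Delay Offset: −332 days → 19 November 2019.
Expiry of referenced patent VP-476693:
  Base: filing + 23 years → 8 September 2018.
  Processing Delay Credit: +188 days → 15 March 2019.
  Product Clearance Extension: 1824 days claimed exceeds the 1220-day cap, so +1220 days → 17 July 2022.
  Applicant Delay Offset: −246 days → 13 November 2021.
Terminal disclaimer: VP-224489 expires on the earlier of 19 November 2019 and 13 November 2021.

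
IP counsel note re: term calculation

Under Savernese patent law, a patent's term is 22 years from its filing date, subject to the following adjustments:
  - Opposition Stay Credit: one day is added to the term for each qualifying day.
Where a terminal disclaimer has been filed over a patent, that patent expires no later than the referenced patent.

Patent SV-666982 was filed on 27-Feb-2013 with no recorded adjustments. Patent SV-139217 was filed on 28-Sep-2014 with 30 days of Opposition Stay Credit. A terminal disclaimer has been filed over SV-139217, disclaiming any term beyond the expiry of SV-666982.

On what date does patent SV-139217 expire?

Natural term of SV-139217:
  Base: filing + 22 years → 28 September 2036.
  Opposition Stay Credit: +30 days → 28 October 2036.
Expiry of referenced patent SV-666982:
  Base: filing + 22 years → 27 February 2035.
Terminal disclaimer: SV-139217 expires on the earlier of 28 October 2036 and 27 February 2035.

February 27, 2035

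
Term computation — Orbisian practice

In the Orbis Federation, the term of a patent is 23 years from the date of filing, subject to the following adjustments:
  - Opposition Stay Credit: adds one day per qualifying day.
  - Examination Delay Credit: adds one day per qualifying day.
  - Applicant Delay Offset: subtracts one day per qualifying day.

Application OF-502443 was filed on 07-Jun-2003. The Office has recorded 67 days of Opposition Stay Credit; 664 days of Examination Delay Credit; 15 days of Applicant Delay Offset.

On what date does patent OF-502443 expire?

May 23, 2028

Base term: filing date + 23 years → 7 June 2026.
Opposition Stay Credit: +67 days → 13 August 2026.
Examination Delay Credit: +664 days → 7 June 2028.
Applicant Delay Offset: −15 days → 23 May 2028.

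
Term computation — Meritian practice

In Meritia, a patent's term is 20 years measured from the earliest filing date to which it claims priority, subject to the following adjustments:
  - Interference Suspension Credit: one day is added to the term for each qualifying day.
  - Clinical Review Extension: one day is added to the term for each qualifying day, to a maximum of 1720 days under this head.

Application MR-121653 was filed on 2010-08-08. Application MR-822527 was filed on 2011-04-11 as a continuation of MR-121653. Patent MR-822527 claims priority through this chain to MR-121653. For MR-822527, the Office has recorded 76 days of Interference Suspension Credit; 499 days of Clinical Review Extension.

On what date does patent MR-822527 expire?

Earliest priority filing: 8 August 2010.
Base term: 8 August 2010 + 20 years → 8 August 2030.
Interference Suspension Credit: +76 days → 23 October 2030.
Clinical Review Extension: 499 days (within the 1720-day cap) → +499 days → 5 March 2032.

March 5, 2032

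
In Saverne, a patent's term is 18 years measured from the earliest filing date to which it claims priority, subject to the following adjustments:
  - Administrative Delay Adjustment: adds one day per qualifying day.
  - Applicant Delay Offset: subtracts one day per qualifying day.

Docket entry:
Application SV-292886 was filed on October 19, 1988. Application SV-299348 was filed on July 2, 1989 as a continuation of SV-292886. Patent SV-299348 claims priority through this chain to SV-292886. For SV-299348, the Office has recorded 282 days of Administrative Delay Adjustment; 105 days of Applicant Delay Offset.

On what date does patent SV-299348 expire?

Earliest priority filing: 19 October 1988.
Base term: 19 October 1988 + 18 years → 19 October 2006.
Administrative Delay Adjustment: +282 days → 28 July 2007.
Applicant Delay Offset: −105 days → 14 April 2007.

2007-04-14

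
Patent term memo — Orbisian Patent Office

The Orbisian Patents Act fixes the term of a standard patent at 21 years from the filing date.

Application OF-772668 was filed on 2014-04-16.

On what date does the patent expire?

April 16, 2035

Filing date + 21 years → 16 April 2035.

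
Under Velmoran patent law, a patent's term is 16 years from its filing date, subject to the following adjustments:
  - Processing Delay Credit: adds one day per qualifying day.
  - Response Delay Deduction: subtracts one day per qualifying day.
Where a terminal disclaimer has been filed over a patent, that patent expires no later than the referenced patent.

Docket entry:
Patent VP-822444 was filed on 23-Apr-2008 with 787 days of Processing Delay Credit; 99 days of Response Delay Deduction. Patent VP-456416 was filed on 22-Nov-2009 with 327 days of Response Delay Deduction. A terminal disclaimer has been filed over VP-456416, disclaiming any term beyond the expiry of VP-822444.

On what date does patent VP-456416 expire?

Natural term of VP-456416:
  Base: filing + 16 years → 22 November 2025.
  Response Delay Deduction: −327 days → 30 December 2024.
Expiry of referenced patent VP-822444:
  Base: filing + 16 years → 23 April 2024.
  Processing Delay Credit: +787 days → 19 June 2026.
  Response Delay Deduction: −99 days → 12 March 2026.
Terminal disclaimer: VP-456416 expires on the earlier of 30 December 2024 and 12 March 2026.

2024-12-30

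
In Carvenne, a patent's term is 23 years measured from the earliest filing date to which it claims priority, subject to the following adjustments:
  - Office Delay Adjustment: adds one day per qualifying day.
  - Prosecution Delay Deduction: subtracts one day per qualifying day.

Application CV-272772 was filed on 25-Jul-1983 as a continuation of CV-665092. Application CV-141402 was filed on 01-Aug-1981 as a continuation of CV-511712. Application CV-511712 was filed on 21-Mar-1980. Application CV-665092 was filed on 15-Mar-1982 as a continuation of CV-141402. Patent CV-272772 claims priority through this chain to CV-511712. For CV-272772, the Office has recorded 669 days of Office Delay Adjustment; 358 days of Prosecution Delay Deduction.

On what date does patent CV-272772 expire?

2004-01-26

Earliest priority filing: 21 March 1980.
Base term: 21 March 1980 + 23 years → 21 March 2003.
Office Delay Adjustment: +669 days → 18 January 2005.
Prosecution Delay Deduction: −358 days → 26 January 2004.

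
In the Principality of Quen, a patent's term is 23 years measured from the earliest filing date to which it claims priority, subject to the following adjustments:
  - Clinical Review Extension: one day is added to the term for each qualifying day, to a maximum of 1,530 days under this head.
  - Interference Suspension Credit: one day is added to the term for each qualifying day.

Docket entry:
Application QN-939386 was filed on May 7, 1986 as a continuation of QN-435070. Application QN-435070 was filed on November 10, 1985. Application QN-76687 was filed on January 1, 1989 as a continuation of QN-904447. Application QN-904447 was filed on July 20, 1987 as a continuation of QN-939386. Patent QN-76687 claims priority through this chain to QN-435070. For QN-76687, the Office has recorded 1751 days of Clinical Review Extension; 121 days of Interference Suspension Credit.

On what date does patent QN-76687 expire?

Earliest priority filing: 10 November 1985.
Base term: 10 November 1985 + 23 years → 10 November 2008.
Clinical Review Extension: 1751 days claimed exceeds the 1530-day cap, so +1530 days → 18 January 2013.
Interference Suspension Credit: +121 days → 19 May 2013.

May 19, 2013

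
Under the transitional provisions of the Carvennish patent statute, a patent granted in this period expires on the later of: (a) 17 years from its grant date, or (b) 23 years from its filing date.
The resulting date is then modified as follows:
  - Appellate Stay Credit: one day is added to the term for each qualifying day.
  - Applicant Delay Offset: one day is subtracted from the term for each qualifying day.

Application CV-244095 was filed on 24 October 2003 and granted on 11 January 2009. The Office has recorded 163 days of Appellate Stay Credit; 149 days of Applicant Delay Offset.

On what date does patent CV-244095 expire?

November 7, 2026

(a) grant + 17 years → 11 January 2026.
(b) filing + 23 years → 24 October 2026.
Later of the two: 24 October 2026.
Appellate Stay Credit: +163 days → 5 April 2027.
Applicant Delay Offset: −149 days → 7 November 2026.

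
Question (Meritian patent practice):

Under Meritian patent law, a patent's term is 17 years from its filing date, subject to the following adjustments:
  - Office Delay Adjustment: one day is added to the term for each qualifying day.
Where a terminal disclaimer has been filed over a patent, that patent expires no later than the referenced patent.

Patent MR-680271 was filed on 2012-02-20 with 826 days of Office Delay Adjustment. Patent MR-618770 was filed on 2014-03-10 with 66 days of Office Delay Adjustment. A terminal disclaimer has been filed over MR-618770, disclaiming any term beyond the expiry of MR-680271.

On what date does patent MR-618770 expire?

2031-05-15

Natural term of MR-618770:
  Base: filing + 17 years → 10 March 2031.
  Office Delay Adjustment: +66 days → 15 May 2031.
Expiry of referenced patent MR-680271:
  Base: filing + 17 years → 20 February 2029.
  Office Delay Adjustment: +826 days → 27 May 2031.
Terminal disclaimer: MR-618770 expires on the earlier of 15 May 2031 and 27 May 2031.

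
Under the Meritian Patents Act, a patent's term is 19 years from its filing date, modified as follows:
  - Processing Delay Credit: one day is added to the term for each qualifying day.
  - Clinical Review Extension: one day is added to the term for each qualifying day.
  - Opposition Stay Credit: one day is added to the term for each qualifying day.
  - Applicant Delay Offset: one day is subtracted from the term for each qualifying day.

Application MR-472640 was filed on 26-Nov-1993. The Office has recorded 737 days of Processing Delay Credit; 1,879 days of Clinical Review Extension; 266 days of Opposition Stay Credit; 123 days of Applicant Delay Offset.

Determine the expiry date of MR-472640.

2020-06-16

Base term: filing date + 19 years → 26 November 2012.
Processing Delay Credit: +737 days → 3 December 2014.
Clinical Review Extension: +1879 days → 25 January 2020.
Opposition Stay Credit: +266 days → 17 October 2020.
Applicant Delay Offset: −123 days → 16 June 2020.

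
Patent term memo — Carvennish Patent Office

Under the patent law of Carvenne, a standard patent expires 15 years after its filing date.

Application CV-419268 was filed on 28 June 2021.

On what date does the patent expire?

2036-06-28

Filing date + 15 years → 28 June 2036.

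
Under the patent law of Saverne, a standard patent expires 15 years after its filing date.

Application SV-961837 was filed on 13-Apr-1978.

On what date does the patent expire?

Filing date + 15 years → 13 April 1993.

1993-04-13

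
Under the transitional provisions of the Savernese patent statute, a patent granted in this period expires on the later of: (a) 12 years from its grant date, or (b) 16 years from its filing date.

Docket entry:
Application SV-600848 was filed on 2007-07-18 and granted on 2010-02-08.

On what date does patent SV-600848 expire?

(a) grant + 12 years → 8 February 2022.
(b) filing + 16 years → 18 July 2023.
Later of the two: 18 July 2023.

2023-07-18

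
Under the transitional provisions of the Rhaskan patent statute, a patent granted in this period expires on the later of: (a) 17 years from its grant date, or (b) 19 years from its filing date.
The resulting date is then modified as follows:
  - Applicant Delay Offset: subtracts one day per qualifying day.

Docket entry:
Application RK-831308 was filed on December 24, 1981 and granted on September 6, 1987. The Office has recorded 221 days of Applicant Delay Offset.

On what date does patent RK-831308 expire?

(a) grant + 17 years → 6 September 2004.
(b) filing + 19 years → 24 December 2000.
Later of the two: 6 September 2004.
Applicant Delay Offset: −221 days → 29 January 2004.

2004-01-29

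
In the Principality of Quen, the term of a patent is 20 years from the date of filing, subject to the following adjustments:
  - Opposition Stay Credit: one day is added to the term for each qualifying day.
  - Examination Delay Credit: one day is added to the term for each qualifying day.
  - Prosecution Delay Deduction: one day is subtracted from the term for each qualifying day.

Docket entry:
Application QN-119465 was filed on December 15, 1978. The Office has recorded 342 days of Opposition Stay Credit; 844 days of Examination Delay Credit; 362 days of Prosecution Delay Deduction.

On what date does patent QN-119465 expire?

March 18, 2001

Base term: filing date + 20 years → 15 December 1998.
Opposition Stay Credit: +342 days → 22 November 1999.
Examination Delay Credit: +844 days → 15 March 2002.
Prosecution Delay Deduction: −362 days → 18 March 2001.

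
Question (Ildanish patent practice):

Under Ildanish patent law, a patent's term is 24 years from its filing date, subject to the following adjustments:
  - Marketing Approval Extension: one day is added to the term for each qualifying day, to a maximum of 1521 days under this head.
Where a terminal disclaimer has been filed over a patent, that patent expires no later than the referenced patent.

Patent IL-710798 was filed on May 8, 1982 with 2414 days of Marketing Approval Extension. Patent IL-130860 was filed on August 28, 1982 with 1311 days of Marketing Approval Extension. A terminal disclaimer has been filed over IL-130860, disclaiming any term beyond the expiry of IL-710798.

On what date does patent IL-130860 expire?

Natural term of IL-130860:
  Base: filing + 24 years → 28 August 2006.
  Marketing Approval Extension: 1311 days (within the 1521-day cap) → +1311 days → 31 March 2010.
Expiry of referenced patent IL-710798:
  Base: filing + 24 years → 8 May 2006.
  Marketing Approval Extension: 2414 days claimed exceeds the 1521-day cap, so +1521 days → 7 July 2010.
Terminal disclaimer: IL-130860 expires on the earlier of 31 March 2010 and 7 July 2010.

2010-03-31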